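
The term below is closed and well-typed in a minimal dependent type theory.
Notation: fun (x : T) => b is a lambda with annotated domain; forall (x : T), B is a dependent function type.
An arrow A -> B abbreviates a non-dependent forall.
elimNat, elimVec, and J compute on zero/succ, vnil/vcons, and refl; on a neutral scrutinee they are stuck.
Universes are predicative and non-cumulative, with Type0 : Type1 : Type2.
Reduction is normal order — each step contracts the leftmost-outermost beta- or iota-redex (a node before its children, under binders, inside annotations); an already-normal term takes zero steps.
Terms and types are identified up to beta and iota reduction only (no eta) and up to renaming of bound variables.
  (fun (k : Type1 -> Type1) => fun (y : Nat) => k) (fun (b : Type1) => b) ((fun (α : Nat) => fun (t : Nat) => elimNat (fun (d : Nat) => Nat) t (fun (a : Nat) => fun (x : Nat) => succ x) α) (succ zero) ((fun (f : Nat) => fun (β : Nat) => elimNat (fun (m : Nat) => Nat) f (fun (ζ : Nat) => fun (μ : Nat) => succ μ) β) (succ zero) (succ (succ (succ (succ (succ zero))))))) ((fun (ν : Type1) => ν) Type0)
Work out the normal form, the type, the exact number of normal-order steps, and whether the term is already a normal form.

reduced normal form:
  Type0
inferred type:
  Type1
steps to reach normal form (normal order): 4
already normal: no
first contracted redex: a beta-redex


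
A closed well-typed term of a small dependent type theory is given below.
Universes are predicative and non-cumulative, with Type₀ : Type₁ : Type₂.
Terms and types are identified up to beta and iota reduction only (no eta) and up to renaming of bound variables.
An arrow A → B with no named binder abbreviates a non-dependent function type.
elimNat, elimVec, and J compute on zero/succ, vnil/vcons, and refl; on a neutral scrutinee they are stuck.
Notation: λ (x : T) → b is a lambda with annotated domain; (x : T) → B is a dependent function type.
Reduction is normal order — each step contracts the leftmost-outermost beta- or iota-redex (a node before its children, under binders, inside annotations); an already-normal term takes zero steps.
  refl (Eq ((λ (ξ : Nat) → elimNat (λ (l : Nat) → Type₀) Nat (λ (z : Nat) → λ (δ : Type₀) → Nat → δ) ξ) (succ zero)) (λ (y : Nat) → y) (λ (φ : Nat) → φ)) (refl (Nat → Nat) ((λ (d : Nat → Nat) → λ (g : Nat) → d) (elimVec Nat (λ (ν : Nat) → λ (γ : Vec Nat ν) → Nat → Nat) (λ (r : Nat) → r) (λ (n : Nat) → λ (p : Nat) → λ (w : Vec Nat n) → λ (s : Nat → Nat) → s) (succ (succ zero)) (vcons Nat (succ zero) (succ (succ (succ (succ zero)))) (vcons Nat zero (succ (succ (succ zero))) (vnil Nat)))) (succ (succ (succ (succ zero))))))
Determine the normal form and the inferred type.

normal form:
  refl (Eq (Nat → Nat) (λ (ξ : Nat) → ξ) (λ (l : Nat) → l)) (refl (Nat → Nat) (λ (z : Nat) → z))
inferred type:
  Eq (Eq (Nat → Nat) (λ (ξ : Nat) → ξ) (λ (l : Nat) → l)) (refl (Nat → Nat) (λ (z : Nat) → z)) (refl (Nat → Nat) (λ (δ : Nat) → δ))
observation: 18 normal-order steps separate the term from its normal form.


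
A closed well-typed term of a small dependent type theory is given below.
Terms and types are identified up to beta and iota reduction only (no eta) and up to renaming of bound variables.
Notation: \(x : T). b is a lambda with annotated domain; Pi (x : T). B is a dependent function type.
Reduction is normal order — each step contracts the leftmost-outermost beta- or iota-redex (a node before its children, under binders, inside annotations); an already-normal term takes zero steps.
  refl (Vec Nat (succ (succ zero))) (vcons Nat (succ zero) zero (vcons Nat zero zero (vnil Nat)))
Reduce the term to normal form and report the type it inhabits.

normal form:
  refl (Vec Nat (succ (succ zero))) (vcons Nat (succ zero) zero (vcons Nat zero zero (vnil Nat)))
type:
  Eq (Vec Nat (succ (succ zero))) (vcons Nat (succ zero) zero (vcons Nat zero zero (vnil Nat))) (vcons Nat (succ zero) zero (vcons Nat zero zero (vnil Nat)))


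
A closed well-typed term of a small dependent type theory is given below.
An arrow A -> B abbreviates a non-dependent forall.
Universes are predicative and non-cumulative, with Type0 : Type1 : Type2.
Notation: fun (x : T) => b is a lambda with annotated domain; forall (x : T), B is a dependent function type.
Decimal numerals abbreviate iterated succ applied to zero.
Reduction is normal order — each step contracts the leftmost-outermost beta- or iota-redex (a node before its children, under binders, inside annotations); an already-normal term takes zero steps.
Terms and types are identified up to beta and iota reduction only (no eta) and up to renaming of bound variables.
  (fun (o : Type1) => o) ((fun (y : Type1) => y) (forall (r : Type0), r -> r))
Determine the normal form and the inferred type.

resulting normal form:
  forall (o : Type0), o -> o
the term's type:
  Type1
observation: the term reaches its normal form after 2 normal-order steps.


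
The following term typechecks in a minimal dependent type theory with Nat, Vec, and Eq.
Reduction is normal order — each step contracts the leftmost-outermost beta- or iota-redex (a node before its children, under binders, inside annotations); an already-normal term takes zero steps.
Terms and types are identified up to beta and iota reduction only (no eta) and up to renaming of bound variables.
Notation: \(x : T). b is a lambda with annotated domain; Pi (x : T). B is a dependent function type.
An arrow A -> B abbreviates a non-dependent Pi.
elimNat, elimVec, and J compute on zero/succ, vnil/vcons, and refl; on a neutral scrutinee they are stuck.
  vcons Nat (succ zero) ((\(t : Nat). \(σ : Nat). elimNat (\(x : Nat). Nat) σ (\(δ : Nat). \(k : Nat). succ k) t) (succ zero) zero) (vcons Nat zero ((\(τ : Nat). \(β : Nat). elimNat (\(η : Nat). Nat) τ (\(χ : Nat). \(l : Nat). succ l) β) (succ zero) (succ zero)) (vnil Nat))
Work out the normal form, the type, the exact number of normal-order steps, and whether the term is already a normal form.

reduced normal form:
  vcons Nat (succ zero) (succ zero) (vcons Nat zero (succ (succ zero)) (vnil Nat))
inferred type:
  Vec Nat (succ (succ zero))
reduction steps (normal order): 12
started in normal form: no
first contracted redex: a beta-redex


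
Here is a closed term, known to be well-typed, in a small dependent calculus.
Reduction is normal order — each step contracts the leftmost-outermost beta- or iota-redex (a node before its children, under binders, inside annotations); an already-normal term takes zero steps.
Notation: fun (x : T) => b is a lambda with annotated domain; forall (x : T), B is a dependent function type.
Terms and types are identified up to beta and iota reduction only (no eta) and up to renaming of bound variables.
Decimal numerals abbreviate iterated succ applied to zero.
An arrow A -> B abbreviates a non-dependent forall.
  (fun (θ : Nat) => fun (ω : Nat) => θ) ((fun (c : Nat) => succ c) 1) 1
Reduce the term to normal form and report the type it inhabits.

resulting normal form:
  2
the term's type:
  Nat
observation: normalization takes exactly 3 steps under the normal-order strategy.


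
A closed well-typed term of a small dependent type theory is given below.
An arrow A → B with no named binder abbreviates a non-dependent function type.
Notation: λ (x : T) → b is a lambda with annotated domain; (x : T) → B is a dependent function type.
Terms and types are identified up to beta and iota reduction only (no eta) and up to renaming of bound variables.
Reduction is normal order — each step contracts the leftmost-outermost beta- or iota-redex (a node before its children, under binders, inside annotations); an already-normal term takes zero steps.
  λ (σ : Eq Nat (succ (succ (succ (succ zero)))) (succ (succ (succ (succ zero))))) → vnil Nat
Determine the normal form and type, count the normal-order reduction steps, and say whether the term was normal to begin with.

normal form:
  λ (σ : Eq Nat (succ (succ (succ (succ zero)))) (succ (succ (succ (succ zero))))) → vnil Nat
inferred type:
  Eq Nat (succ (succ (succ (succ zero)))) (succ (succ (succ (succ zero)))) → Vec Nat zero
steps to reach normal form (normal order): 0
already normal: yes


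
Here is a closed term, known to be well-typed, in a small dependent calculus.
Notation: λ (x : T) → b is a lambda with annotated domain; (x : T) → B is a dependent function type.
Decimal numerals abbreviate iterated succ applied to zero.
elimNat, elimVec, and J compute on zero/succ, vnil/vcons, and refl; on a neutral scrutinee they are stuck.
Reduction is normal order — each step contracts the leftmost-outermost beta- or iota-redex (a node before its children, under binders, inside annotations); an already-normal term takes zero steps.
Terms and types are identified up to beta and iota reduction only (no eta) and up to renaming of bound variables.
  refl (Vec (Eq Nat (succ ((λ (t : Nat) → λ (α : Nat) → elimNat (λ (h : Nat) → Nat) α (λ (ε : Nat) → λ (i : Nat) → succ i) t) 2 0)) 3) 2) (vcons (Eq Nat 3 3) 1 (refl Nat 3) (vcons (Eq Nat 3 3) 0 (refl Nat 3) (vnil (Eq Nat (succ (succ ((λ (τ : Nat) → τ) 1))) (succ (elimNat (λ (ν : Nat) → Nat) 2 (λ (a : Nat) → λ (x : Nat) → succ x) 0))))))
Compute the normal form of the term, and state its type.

resulting normal form:
  refl (Vec (Eq Nat 3 3) 2) (vcons (Eq Nat 3 3) 1 (refl Nat 3) (vcons (Eq Nat 3 3) 0 (refl Nat 3) (vnil (Eq Nat 3 3))))
type:
  Eq (Vec (Eq Nat 3 3) 2) (vcons (Eq Nat 3 3) 1 (refl Nat 3) (vcons (Eq Nat 3 3) 0 (refl Nat 3) (vnil (Eq Nat 3 3)))) (vcons (Eq Nat 3 3) 1 (refl Nat 3) (vcons (Eq Nat 3 3) 0 (refl Nat 3) (vnil (Eq Nat 3 3))))
observation: contracting a beta-redex first, the term normalizes in 11 steps.


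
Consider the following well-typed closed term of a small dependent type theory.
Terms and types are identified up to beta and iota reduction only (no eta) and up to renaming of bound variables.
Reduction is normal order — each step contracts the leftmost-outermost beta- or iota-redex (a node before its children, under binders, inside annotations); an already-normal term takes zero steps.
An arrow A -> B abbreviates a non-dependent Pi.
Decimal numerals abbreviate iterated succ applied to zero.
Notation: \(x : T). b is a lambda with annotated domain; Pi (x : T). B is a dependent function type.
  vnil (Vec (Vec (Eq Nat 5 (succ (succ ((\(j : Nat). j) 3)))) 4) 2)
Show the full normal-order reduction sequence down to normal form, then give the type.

normal-order reduction sequence:
  vnil (Vec (Vec (Eq Nat 5 (succ (succ ((\(j : Nat). j) 3)))) 4) 2)
  ~> vnil (Vec (Vec (Eq Nat 5 5) 4) 2)
the term's type:
  Vec (Vec (Vec (Eq Nat 5 5) 4) 2) 0


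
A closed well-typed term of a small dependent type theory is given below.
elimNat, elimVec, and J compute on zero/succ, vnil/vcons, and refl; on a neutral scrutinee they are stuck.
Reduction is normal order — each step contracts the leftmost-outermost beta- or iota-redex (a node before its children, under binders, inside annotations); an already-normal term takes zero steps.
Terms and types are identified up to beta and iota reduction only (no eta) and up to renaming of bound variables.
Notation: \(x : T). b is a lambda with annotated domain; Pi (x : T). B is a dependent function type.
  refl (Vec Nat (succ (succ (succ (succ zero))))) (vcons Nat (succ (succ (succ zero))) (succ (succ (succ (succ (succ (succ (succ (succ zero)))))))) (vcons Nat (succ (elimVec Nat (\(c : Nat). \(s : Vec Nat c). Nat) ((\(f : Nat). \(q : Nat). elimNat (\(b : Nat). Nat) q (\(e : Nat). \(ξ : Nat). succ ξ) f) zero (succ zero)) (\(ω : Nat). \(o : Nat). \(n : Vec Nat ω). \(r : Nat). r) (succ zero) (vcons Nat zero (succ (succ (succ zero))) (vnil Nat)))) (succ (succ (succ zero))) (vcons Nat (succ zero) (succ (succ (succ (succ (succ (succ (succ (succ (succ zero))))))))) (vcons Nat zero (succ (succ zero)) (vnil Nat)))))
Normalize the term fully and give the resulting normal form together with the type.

normal form:
  refl (Vec Nat (succ (succ (succ (succ zero))))) (vcons Nat (succ (succ (succ zero))) (succ (succ (succ (succ (succ (succ (succ (succ zero)))))))) (vcons Nat (succ (succ zero)) (succ (succ (succ zero))) (vcons Nat (succ zero) (succ (succ (succ (succ (succ (succ (succ (succ (succ zero))))))))) (vcons Nat zero (succ (succ zero)) (vnil Nat)))))
the term's type:
  Eq (Vec Nat (succ (succ (succ (succ zero))))) (vcons Nat (succ (succ (succ zero))) (succ (succ (succ (succ (succ (succ (succ (succ zero)))))))) (vcons Nat (succ (succ zero)) (succ (succ (succ zero))) (vcons Nat (succ zero) (succ (succ (succ (succ (succ (succ (succ (succ (succ zero))))))))) (vcons Nat zero (succ (succ zero)) (vnil Nat))))) (vcons Nat (succ (succ (succ zero))) (succ (succ (succ (succ (succ (succ (succ (succ zero)))))))) (vcons Nat (succ (succ zero)) (succ (succ (succ zero))) (vcons Nat (succ zero) (succ (succ (succ (succ (succ (succ (succ (succ (succ zero))))))))) (vcons Nat zero (succ (succ zero)) (vnil Nat)))))


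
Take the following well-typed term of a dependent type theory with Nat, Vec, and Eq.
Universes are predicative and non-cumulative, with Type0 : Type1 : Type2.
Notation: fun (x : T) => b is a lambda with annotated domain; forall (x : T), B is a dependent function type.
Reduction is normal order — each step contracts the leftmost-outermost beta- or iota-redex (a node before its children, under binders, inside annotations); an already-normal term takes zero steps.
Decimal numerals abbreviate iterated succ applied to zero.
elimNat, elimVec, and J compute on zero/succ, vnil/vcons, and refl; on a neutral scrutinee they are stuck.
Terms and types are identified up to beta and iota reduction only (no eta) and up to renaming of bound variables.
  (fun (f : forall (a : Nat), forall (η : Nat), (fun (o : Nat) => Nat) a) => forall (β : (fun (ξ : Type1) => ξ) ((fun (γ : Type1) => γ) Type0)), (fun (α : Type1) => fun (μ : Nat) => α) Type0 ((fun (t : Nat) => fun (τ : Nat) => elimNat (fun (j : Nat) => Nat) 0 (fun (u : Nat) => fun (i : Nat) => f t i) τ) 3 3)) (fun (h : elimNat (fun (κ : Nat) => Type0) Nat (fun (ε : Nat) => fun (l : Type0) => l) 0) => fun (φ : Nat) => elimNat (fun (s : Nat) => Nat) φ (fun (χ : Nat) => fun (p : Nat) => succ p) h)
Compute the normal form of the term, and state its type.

resulting normal form:
  forall (f : Type0), Type0
inferred type:
  Type1
observation: the leftmost-outermost redex is a beta-redex, and normalization takes 5 steps.


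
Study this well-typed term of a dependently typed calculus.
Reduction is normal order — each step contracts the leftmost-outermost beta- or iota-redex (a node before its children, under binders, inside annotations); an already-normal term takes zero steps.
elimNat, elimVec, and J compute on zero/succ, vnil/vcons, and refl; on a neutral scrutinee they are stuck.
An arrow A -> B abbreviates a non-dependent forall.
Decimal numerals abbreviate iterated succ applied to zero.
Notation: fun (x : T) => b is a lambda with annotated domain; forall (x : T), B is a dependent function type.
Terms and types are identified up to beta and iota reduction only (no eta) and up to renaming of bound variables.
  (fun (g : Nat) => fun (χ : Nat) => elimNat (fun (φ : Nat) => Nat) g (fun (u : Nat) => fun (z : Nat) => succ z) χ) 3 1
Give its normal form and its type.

reduced normal form:
  4
the term's type:
  Nat
observation: the leftmost-outermost redex is a beta-redex, and normalization takes 6 steps.


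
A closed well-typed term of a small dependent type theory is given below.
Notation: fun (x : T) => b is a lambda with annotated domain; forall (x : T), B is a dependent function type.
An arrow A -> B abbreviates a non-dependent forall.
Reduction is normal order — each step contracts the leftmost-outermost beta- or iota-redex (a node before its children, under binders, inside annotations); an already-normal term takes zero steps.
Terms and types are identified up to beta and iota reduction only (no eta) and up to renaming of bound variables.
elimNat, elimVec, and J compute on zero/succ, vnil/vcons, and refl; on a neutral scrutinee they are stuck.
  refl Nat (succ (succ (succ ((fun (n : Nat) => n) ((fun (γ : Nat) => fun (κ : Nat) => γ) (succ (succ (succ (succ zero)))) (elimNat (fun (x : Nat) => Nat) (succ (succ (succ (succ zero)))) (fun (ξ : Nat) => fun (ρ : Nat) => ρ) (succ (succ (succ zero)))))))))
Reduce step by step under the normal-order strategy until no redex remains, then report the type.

normal-order reduction sequence:
  refl Nat (succ (succ (succ ((fun (n : Nat) => n) ((fun (γ : Nat) => fun (κ : Nat) => γ) (succ (succ (succ (succ zero)))) (elimNat (fun (x : Nat) => Nat) (succ (succ (succ (succ zero)))) (fun (ξ : Nat) => fun (ρ : Nat) => ρ) (succ (succ (succ zero)))))))))
  ~> refl Nat (succ (succ (succ ((fun (n : Nat) => fun (γ : Nat) => n) (succ (succ (succ (succ zero)))) (elimNat (fun (κ : Nat) => Nat) (succ (succ (succ (succ zero)))) (fun (x : Nat) => fun (ξ : Nat) => ξ) (succ (succ (succ zero))))))))
  ~> refl Nat (succ (succ (succ ((fun (n : Nat) => succ (succ (succ (succ zero)))) (elimNat (fun (γ : Nat) => Nat) (succ (succ (succ (succ zero)))) (fun (κ : Nat) => fun (x : Nat) => x) (succ (succ (succ zero))))))))
  ~> refl Nat (succ (succ (succ (succ (succ (succ (succ zero)))))))
type:
  Eq Nat (succ (succ (succ (succ (succ (succ (succ zero))))))) (succ (succ (succ (succ (succ (succ (succ zero)))))))


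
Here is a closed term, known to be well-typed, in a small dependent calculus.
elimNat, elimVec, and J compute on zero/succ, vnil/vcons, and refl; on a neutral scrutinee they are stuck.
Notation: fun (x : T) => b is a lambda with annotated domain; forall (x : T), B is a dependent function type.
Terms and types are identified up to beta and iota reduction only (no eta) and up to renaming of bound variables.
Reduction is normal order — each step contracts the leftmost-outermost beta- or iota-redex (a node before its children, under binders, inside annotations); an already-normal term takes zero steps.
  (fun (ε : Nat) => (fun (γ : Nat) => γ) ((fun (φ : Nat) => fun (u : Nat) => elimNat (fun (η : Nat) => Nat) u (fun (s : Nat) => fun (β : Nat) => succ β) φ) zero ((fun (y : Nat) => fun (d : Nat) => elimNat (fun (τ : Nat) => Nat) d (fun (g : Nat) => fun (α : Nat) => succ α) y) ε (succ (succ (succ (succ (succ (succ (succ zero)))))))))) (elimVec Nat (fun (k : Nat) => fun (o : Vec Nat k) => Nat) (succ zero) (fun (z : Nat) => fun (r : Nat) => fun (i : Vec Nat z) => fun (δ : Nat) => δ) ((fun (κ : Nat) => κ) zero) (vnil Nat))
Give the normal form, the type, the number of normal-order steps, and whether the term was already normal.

normal form:
  succ (succ (succ (succ (succ (succ (succ (succ zero)))))))
inferred type:
  Nat
reduction steps (normal order): 12
started in normal form: no
first contracted redex: a beta-redex


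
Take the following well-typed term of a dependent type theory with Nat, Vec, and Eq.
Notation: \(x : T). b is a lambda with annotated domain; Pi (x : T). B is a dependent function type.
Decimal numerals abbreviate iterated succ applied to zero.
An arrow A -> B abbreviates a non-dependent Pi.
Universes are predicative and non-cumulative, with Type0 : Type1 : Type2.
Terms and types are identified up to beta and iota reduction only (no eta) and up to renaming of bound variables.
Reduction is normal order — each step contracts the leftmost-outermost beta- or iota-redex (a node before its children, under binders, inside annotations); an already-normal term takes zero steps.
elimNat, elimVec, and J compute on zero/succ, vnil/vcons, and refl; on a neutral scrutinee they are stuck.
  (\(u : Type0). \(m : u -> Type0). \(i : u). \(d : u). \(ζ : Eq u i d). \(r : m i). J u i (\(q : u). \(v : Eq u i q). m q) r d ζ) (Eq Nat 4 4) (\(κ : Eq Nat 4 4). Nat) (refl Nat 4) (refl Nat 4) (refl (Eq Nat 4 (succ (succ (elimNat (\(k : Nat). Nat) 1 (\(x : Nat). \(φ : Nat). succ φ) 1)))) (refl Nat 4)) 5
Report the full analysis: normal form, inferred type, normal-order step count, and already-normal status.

reduced normal form:
  5
the term's type:
  Nat
steps to reach normal form (normal order): 7
started in normal form: no
first redex: a beta-redex


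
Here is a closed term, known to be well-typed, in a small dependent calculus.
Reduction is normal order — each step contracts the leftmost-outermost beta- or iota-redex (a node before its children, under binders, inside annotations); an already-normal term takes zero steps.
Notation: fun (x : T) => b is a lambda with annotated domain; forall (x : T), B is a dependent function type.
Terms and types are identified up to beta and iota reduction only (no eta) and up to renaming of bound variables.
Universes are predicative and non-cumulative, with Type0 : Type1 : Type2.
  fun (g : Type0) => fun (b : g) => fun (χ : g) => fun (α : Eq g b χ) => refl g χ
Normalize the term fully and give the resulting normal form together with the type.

reduced normal form:
  fun (g : Type0) => fun (b : g) => fun (χ : g) => fun (α : Eq g b χ) => refl g χ
the term's type:
  forall (g : Type0), forall (b : g), forall (χ : g), forall (α : Eq g b χ), Eq g χ χ


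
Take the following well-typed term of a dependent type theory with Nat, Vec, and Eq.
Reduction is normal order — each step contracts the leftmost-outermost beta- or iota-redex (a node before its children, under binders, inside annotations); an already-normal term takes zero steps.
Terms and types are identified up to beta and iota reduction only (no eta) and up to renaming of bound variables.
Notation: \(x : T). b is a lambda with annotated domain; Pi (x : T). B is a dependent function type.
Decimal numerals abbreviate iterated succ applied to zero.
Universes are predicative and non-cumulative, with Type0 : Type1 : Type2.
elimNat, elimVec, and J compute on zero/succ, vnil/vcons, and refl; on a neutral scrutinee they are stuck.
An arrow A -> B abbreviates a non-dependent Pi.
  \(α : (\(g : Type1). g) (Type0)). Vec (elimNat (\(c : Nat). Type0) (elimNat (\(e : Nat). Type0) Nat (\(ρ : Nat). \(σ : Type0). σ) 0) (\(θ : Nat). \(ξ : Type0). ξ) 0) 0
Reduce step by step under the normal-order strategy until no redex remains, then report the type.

normal-order reduction sequence:
  \(α : (\(g : Type1). g) (Type0)). Vec (elimNat (\(c : Nat). Type0) (elimNat (\(e : Nat). Type0) Nat (\(ρ : Nat). \(σ : Type0). σ) 0) (\(θ : Nat). \(ξ : Type0). ξ) 0) 0
  ~> \(α : Type0). Vec (elimNat (\(g : Nat). Type0) (elimNat (\(c : Nat). Type0) Nat (\(e : Nat). \(ρ : Type0). ρ) 0) (\(σ : Nat). \(θ : Type0). θ) 0) 0
  ~> \(α : Type0). Vec (elimNat (\(g : Nat). Type0) Nat (\(c : Nat). \(e : Type0). e) 0) 0
  ~> \(α : Type0). Vec Nat 0
the term's type:
  Type0 -> Type0


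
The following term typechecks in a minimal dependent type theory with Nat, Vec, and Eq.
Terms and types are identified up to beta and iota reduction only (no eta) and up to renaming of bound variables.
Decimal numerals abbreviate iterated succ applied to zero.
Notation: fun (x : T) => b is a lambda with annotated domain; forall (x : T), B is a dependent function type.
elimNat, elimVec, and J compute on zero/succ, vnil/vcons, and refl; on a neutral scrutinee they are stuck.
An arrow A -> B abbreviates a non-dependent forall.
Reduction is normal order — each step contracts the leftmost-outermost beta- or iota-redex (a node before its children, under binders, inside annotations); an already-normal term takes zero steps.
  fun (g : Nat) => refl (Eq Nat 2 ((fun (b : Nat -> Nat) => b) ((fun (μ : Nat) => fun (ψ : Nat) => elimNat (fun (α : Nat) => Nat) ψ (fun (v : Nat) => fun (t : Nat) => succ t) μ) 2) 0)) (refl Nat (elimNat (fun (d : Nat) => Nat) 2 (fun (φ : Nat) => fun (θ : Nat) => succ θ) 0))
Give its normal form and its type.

normal form:
  fun (g : Nat) => refl (Eq Nat 2 2) (refl Nat 2)
type:
  Nat -> Eq (Eq Nat 2 2) (refl Nat 2) (refl Nat 2)
observation: the term reaches its normal form after 11 normal-order steps.


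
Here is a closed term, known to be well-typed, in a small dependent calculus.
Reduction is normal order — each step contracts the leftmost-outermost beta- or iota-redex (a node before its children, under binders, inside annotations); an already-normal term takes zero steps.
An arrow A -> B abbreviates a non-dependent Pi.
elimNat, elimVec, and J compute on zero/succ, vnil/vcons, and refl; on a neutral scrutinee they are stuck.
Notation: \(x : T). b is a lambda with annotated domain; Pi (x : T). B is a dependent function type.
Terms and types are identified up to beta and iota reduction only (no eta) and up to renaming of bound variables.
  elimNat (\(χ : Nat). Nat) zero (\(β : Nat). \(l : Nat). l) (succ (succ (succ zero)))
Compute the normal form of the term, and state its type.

resulting normal form:
  zero
inferred type:
  Nat
observation: the term reaches its normal form after 10 normal-order steps.


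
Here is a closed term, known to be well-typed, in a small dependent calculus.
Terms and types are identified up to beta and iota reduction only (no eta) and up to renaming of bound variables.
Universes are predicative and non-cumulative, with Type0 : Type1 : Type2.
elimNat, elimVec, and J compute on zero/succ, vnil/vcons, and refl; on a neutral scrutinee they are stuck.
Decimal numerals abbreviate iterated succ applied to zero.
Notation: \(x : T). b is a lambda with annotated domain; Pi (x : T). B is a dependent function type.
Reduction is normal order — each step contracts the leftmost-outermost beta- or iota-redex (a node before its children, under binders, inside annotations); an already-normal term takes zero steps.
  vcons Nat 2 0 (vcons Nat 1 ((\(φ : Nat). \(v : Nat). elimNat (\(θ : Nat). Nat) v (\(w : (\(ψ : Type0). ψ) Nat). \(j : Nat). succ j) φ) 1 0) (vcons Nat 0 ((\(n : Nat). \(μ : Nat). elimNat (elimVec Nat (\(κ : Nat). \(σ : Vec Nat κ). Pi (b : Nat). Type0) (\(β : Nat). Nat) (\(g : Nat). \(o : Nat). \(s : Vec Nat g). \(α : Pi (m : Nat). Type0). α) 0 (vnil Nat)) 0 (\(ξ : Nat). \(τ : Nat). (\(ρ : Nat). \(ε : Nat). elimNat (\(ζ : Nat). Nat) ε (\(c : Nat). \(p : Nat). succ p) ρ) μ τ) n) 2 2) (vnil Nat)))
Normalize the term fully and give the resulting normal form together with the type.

reduced normal form:
  vcons Nat 2 0 (vcons Nat 1 1 (vcons Nat 0 4 (vnil Nat)))
the term's type:
  Vec Nat 3


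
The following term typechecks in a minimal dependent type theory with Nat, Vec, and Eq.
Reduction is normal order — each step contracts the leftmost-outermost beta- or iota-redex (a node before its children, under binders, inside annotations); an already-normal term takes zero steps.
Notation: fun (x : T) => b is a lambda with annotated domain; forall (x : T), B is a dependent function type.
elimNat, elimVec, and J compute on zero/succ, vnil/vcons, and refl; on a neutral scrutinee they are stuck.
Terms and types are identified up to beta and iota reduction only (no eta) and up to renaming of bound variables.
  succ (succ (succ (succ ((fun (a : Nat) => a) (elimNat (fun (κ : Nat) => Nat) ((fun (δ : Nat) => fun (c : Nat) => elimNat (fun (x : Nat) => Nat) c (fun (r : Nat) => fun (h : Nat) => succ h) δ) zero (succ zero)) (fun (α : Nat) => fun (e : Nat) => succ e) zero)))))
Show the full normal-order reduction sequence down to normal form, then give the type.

normal-order reduction sequence:
  succ (succ (succ (succ ((fun (a : Nat) => a) (elimNat (fun (κ : Nat) => Nat) ((fun (δ : Nat) => fun (c : Nat) => elimNat (fun (x : Nat) => Nat) c (fun (r : Nat) => fun (h : Nat) => succ h) δ) zero (succ zero)) (fun (α : Nat) => fun (e : Nat) => succ e) zero)))))
  ~> succ (succ (succ (succ (elimNat (fun (a : Nat) => Nat) ((fun (κ : Nat) => fun (δ : Nat) => elimNat (fun (c : Nat) => Nat) δ (fun (x : Nat) => fun (r : Nat) => succ r) κ) zero (succ zero)) (fun (h : Nat) => fun (α : Nat) => succ α) zero))))
  ~> succ (succ (succ (succ ((fun (a : Nat) => fun (κ : Nat) => elimNat (fun (δ : Nat) => Nat) κ (fun (c : Nat) => fun (x : Nat) => succ x) a) zero (succ zero)))))
  ~> succ (succ (succ (succ ((fun (a : Nat) => elimNat (fun (κ : Nat) => Nat) a (fun (δ : Nat) => fun (c : Nat) => succ c) zero) (succ zero)))))
  ~> succ (succ (succ (succ (elimNat (fun (a : Nat) => Nat) (succ zero) (fun (κ : Nat) => fun (δ : Nat) => succ δ) zero))))
  ~> succ (succ (succ (succ (succ zero))))
type:
  Nat


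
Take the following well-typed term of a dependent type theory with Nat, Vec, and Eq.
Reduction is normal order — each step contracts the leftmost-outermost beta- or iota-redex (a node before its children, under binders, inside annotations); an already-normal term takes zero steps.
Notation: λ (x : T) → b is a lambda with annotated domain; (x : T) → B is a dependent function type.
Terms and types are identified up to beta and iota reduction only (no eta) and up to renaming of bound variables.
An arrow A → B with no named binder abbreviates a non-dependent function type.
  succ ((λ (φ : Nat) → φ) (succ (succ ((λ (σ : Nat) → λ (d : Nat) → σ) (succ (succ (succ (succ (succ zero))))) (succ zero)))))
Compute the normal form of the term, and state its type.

reduced normal form:
  succ (succ (succ (succ (succ (succ (succ (succ zero)))))))
inferred type:
  Nat
observation: the term reaches its normal form after 3 normal-order steps.


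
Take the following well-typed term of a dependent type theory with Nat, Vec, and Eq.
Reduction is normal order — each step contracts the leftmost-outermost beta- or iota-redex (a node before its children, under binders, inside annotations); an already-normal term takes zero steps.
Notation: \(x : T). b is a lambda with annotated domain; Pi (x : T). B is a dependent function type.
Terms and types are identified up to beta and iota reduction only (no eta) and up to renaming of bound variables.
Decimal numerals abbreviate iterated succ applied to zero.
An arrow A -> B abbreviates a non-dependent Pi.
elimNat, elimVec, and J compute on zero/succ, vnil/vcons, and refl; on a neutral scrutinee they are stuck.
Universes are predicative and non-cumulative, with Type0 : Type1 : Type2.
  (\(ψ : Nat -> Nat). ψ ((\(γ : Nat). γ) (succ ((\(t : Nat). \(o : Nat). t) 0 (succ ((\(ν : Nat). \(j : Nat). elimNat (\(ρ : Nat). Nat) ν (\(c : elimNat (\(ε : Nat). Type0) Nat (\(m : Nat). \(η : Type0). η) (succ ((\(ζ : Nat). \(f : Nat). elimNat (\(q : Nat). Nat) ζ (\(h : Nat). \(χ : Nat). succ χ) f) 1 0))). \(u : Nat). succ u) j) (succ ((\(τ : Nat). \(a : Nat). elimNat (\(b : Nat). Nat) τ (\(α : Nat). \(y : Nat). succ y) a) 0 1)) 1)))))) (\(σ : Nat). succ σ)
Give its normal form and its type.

resulting normal form:
  2
type:
  Nat
observation: contracting a beta-redex first, the term normalizes in 5 steps.


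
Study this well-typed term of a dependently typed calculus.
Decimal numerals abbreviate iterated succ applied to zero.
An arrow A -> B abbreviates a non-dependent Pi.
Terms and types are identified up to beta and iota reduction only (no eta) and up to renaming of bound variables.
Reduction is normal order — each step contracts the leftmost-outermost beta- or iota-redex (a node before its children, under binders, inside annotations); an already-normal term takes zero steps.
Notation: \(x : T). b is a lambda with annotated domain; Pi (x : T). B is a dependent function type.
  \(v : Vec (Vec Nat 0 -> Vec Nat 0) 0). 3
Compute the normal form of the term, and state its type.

resulting normal form:
  \(v : Vec (Vec Nat 0 -> Vec Nat 0) 0). 3
inferred type:
  Vec (Vec Nat 0 -> Vec Nat 0) 0 -> Nat


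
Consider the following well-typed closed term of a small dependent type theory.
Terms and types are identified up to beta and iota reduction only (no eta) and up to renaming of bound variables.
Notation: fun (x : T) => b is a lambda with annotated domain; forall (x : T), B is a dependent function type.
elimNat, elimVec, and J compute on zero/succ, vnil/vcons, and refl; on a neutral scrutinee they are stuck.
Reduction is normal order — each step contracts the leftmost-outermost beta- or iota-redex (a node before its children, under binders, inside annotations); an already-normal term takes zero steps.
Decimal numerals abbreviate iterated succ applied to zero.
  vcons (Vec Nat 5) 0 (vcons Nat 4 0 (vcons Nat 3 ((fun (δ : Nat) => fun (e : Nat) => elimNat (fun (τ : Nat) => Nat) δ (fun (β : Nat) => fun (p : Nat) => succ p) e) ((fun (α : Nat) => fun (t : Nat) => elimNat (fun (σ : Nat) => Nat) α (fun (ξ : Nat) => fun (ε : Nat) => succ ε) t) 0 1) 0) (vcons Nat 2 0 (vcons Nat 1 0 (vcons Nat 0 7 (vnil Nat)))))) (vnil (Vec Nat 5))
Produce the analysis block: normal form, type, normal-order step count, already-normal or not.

normal form:
  vcons (Vec Nat 5) 0 (vcons Nat 4 0 (vcons Nat 3 1 (vcons Nat 2 0 (vcons Nat 1 0 (vcons Nat 0 7 (vnil Nat)))))) (vnil (Vec Nat 5))
inferred type:
  Vec (Vec Nat 5) 1
steps to reach normal form (normal order): 9
term was already normal: no
first redex: a beta-redex


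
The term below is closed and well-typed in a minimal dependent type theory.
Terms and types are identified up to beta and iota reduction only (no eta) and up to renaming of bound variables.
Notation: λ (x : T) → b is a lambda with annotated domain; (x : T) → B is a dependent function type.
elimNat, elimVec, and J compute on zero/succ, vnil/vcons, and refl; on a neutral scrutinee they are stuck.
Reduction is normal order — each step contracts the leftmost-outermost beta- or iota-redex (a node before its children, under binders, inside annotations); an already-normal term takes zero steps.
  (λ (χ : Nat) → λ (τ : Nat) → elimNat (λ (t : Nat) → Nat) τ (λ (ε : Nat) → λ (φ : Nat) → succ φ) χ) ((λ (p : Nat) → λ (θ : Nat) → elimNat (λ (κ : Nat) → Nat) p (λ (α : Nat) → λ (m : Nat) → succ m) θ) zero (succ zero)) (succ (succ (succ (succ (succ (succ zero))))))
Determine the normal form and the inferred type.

reduced normal form:
  succ (succ (succ (succ (succ (succ (succ zero))))))
inferred type:
  Nat
observation: 12 normal-order steps normalize the term, beginning with a beta-redex.


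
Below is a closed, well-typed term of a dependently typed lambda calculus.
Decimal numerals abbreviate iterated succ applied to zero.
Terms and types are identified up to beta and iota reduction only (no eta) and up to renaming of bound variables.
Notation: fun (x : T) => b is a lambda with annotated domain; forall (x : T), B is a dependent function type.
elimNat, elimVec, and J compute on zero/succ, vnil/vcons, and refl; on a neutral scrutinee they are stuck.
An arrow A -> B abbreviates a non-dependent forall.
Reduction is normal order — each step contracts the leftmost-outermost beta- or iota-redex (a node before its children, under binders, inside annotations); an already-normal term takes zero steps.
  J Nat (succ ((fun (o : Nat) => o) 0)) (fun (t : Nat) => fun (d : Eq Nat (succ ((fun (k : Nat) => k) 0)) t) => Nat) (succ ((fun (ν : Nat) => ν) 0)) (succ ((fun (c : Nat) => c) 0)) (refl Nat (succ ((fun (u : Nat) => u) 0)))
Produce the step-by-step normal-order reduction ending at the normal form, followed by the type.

normal-order reduction sequence:
  J Nat (succ ((fun (o : Nat) => o) 0)) (fun (t : Nat) => fun (d : Eq Nat (succ ((fun (k : Nat) => k) 0)) t) => Nat) (succ ((fun (ν : Nat) => ν) 0)) (succ ((fun (c : Nat) => c) 0)) (refl Nat (succ ((fun (u : Nat) => u) 0)))
  ~> succ ((fun (o : Nat) => o) 0)
  ~> 1
inferred type:
  Nat


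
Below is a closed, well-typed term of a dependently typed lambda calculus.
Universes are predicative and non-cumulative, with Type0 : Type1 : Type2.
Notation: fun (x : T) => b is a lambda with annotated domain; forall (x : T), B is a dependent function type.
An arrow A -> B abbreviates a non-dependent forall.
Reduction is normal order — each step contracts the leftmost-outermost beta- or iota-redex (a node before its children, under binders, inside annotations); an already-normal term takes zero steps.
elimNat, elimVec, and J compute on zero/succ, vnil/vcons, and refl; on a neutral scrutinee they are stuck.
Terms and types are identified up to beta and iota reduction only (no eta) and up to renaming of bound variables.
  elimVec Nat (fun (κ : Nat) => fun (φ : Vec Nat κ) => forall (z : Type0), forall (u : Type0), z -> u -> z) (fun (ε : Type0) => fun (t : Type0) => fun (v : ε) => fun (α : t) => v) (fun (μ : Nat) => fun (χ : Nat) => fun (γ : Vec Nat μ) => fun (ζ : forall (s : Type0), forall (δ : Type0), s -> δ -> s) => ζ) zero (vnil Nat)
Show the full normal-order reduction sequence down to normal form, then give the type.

normal-order reduction sequence:
  elimVec Nat (fun (κ : Nat) => fun (φ : Vec Nat κ) => forall (z : Type0), forall (u : Type0), z -> u -> z) (fun (ε : Type0) => fun (t : Type0) => fun (v : ε) => fun (α : t) => v) (fun (μ : Nat) => fun (χ : Nat) => fun (γ : Vec Nat μ) => fun (ζ : forall (s : Type0), forall (δ : Type0), s -> δ -> s) => ζ) zero (vnil Nat)
  ~> fun (κ : Type0) => fun (φ : Type0) => fun (z : κ) => fun (u : φ) => z
the term's type:
  forall (κ : Type0), forall (φ : Type0), κ -> φ -> κ


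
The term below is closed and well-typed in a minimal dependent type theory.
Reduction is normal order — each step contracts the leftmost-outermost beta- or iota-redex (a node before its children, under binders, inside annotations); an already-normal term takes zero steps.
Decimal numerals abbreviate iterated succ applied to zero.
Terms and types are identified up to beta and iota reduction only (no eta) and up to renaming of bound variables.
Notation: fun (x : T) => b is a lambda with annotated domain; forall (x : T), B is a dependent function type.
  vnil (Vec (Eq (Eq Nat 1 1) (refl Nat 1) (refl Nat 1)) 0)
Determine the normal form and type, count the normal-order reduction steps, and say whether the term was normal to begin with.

reduced normal form:
  vnil (Vec (Eq (Eq Nat 1 1) (refl Nat 1) (refl Nat 1)) 0)
type:
  Vec (Vec (Eq (Eq Nat 1 1) (refl Nat 1) (refl Nat 1)) 0) 0
steps to reach normal form (normal order): 0
already normal: yes


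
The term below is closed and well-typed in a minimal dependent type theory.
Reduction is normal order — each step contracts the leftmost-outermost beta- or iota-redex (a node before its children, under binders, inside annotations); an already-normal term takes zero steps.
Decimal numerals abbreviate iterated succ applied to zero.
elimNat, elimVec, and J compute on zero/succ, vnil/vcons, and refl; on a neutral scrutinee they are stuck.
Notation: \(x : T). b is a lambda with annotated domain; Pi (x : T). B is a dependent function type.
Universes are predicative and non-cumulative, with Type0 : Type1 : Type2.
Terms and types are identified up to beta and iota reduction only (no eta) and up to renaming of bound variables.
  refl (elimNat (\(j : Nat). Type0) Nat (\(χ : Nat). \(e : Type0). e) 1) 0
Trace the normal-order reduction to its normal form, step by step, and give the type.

reduction (normal order):
  refl (elimNat (\(j : Nat). Type0) Nat (\(χ : Nat). \(e : Type0). e) 1) 0
  ~> refl ((\(j : Nat). \(χ : Type0). χ) 0 (elimNat (\(e : Nat). Type0) Nat (\(γ : Nat). \(h : Type0). h) 0)) 0
  ~> refl ((\(j : Type0). j) (elimNat (\(χ : Nat). Type0) Nat (\(e : Nat). \(γ : Type0). γ) 0)) 0
  ~> refl (elimNat (\(j : Nat). Type0) Nat (\(χ : Nat). \(e : Type0). e) 0) 0
  ~> refl Nat 0
type:
  Eq Nat 0 0


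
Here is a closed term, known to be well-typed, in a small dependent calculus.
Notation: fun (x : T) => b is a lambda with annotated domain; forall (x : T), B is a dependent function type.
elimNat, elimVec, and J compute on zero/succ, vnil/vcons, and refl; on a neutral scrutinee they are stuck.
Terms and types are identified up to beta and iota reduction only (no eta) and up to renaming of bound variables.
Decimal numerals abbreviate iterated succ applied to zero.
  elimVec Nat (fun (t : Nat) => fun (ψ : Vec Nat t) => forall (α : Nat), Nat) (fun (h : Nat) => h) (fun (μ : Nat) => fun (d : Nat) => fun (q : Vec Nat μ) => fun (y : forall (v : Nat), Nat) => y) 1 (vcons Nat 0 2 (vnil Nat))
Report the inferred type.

type:
  forall (t : Nat), Nat
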